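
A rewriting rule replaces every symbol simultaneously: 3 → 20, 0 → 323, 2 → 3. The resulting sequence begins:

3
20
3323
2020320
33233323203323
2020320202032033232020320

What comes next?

Rewriting the 25 symbols of 2020320202032033232020320 one by one yields 3 323 3 323 20 3 323 3 323 3 323 20 3 323 20 20 3 20 3 323 3 323 20 3 323; concatenated:

3323332320332333233323203323202032033233323203323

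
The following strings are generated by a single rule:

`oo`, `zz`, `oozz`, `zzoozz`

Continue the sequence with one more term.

From term 3 onward, concatenate the second-to-last term with the last: oo·zz = oozz, zz·oozz = zzoozz, …
So term 5 is oozz·zzoozz.

oozzzzoozz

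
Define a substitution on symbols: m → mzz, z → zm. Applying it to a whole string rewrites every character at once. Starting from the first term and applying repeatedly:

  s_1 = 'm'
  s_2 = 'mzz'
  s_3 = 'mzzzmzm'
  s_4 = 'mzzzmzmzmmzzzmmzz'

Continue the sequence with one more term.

Rewriting the 17 symbols of mzzzmzmzmmzzzmmzz one by one yields mzz zm zm zm mzz zm mzz zm mzz mzz zm zm zm mzz mzz zm zm; concatenated:

mzzzmzmzmmzzzmmzzzmmzzmzzzmzmzmmzzmzzzmzm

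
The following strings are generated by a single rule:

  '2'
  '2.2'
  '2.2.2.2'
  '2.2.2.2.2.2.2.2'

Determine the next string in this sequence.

s(k+1) = s(k)·.·s(k) — each term doubles the last with '.' between the halves.
One more doubling of 2.2.2.2.2.2.2.2 gives the answer.

2.2.2.2.2.2.2.2.2.2.2.2.2.2.2.2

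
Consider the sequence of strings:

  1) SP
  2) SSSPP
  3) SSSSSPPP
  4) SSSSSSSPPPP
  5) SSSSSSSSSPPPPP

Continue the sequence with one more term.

SSSSSSSSSSSPPPPPP

Term n consists of 2n-1 S's, followed by n P's (n = 1, 2, …).
At n = 6 the blocks have lengths 11, 6.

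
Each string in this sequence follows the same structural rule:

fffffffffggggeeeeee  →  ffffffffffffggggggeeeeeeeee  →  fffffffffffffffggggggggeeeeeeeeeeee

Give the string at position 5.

fffffffffffffffffffffggggggggggggeeeeeeeeeeeeeeeeee

Term n consists of 3n+3 f's, followed by 2n g's, followed by 3n e's, where the shown terms are n = 2, 3, 4.
At n = 6 the blocks have lengths 21, 12, 18.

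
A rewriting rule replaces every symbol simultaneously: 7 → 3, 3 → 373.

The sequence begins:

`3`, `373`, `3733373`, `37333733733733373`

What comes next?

Applying the rule to each of the 17 symbols of 37333733733733373 gives the pieces 373 3 373 373 373 3 373 373 3 373 373 3 373 373 373 3 373, which concatenate to the answer.

37333733733733373373337337333733733733373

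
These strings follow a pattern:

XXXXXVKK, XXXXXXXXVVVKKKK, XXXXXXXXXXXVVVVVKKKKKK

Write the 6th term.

Term n consists of 3n+2 X's, followed by 2n-1 V's, followed by 2n K's (n = 1, 2, …).
Setting n = 6 gives 20, 11, 12 characters in each block.

XXXXXXXXXXXXXXXXXXXXVVVVVVVVVVVKKKKKKKKKKKK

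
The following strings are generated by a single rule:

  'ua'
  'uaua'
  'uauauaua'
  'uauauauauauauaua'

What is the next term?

uauauauauauauauauauauauauauauaua

Every step duplicates the string.
One more doubling of uauauauauauauaua gives the answer.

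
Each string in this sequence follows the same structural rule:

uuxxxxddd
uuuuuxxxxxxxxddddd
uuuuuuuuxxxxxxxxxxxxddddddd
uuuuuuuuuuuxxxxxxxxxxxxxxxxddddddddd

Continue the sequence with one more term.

Reading off run lengths: u runs 2, 5, 8, 11; x runs 4, 8, 12, 16; d runs 3, 5, 7, 9 — each is linear in n (n = 1, 2, …).
For the next term, n = 5, so the run lengths are 14, 20, 11.

uuuuuuuuuuuuuuxxxxxxxxxxxxxxxxxxxxddddddddddd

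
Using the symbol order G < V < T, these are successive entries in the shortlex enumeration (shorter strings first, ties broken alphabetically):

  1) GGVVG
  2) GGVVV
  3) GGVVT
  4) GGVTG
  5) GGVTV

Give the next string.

Find the rightmost character of GGVTV below T, bump it to the next letter, and reset everything to its right to G.

GGVTT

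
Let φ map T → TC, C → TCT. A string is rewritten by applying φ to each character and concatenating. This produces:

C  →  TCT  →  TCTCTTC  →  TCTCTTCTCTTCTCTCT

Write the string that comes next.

φ(TCTCTTCTCTTCTCTCT) expands symbol-by-symbol to TC TCT TC TCT TC TC TCT TC TCT TC TC TCT TC TCT TC TCT TC; joining the 17 pieces gives the next term.

TCTCTTCTCTTCTCTCTTCTCTTCTCTCTTCTCTTCTCTTC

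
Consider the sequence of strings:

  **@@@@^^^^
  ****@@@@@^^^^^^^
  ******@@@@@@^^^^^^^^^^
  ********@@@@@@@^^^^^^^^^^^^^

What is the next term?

The n-th term is 2n *'s then n+3 @'s then 3n+1 ^'s (n = 1, 2, …).
At n = 5 the blocks have lengths 10, 8, 16.

**********@@@@@@@@^^^^^^^^^^^^^^^^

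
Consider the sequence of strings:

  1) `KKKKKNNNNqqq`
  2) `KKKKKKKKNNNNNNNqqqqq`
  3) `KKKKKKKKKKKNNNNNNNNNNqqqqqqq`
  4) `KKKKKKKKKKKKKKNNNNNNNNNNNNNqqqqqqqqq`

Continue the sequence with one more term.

KKKKKKKKKKKKKKKKKNNNNNNNNNNNNNNNNqqqqqqqqqqq

Each string has the form K^{3n+2} N^{3n+1} q^{2n+1} (n = 1, 2, …).
At n = 5 the blocks have lengths 17, 16, 11.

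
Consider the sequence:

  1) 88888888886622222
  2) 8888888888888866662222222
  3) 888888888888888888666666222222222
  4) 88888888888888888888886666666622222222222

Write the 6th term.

888888888888888888888888888888666666666666222222222222222

Reading off run lengths: 8 runs 10, 14, 18, 22; 6 runs 2, 4, 6, 8; 2 runs 5, 7, 9, 11 — each is linear in n, where the shown terms are n = 2, 3, 4, 5.
For term 6, n = 7, so the run lengths are 30, 12, 15.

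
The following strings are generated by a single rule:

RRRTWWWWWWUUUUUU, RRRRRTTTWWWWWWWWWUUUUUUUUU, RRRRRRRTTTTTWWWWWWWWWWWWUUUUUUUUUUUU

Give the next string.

RRRRRRRRRTTTTTTTWWWWWWWWWWWWWWWUUUUUUUUUUUUUUU

The n-th term is 2n+1 R's then 2n-1 T's then 3n+3 W's then 3n+3 U's (n = 1, 2, …).
At n = 4 the blocks have lengths 9, 7, 15, 15.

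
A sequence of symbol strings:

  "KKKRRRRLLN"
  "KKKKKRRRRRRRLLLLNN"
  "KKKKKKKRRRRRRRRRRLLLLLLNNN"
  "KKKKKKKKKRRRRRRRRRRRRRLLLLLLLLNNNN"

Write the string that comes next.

KKKKKKKKKKKRRRRRRRRRRRRRRRRLLLLLLLLLLNNNNN

Each string has the form K^{2n+1} R^{3n+1} L^{2n} N^{n} (n = 1, 2, …).
At n = 5 the blocks have lengths 11, 16, 10, 5.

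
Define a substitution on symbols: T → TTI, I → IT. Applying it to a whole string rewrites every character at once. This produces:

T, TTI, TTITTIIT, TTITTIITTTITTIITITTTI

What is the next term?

TTITTIITTTITTIITITTTITTITTIITTTITTIITITTTIITTTITTITTIIT

φ(TTITTIITTTITTIITITTTI) expands symbol-by-symbol to TTI TTI IT TTI TTI IT IT TTI TTI TTI IT TTI TTI IT IT TTI IT TTI TTI TTI IT; joining the 21 pieces gives the next term.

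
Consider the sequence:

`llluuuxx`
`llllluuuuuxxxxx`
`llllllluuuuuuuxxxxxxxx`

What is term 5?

The n-th term is 2n+1 l's then 2n+1 u's then 3n-1 x's (n = 1, 2, …).
At n = 5 the blocks have lengths 11, 11, 14.

llllllllllluuuuuuuuuuuxxxxxxxxxxxxxx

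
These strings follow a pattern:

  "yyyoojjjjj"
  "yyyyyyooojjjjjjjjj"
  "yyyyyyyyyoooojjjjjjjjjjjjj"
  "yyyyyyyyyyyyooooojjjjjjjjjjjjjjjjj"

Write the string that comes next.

Reading off run lengths: y runs 3, 6, 9, 12; o runs 2, 3, 4, 5; j runs 5, 9, 13, 17 — each is linear in n (n = 1, 2, …).
For the next term, n = 5, so the run lengths are 15, 6, 21.

yyyyyyyyyyyyyyyoooooojjjjjjjjjjjjjjjjjjjjj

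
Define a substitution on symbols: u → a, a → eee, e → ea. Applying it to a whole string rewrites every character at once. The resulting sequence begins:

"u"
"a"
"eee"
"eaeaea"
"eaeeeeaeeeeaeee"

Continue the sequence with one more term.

Rewriting the 15 symbols of eaeeeeaeeeeaeee one by one yields ea eee ea ea ea ea eee ea ea ea ea eee ea ea ea; concatenated:

eaeeeeaeaeaeaeeeeaeaeaeaeeeeaeaea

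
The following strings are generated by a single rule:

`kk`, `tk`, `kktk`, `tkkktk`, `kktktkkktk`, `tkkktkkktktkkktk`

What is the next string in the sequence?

kktktkkktktkkktkkktktkkktk

This is a Fibonacci-style word recurrence s(k) = s(k−2)·s(k−1): e.g. kk·tk = kktk.
So term 7 is kktktkkktk·tkkktkkktktkkktk.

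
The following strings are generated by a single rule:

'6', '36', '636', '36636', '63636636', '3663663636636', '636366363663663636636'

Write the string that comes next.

3663663636636636366363663663636636

Each term (from the third on) is the two preceding terms concatenated in order: term 3 = 6·36 = 636.
The next term joins 3663663636636 and 636366363663663636636.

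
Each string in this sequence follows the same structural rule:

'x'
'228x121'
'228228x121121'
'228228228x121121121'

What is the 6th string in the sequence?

s(k+1) = 228·s(k)·121, so each term gains 228 as a prefix and 121 as a suffix.
From 228228228x121121121, 2 further steps: 228228228x121121121 → 228228228228x121121121121 → (answer).

228228228228228x121121121121121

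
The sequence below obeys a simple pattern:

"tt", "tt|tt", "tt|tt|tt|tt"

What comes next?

Each string is two copies of the previous one joined by '|'.
Doubling tt|tt|tt|tt with '|' between the halves:

tt|tt|tt|tt|tt|tt|tt|tt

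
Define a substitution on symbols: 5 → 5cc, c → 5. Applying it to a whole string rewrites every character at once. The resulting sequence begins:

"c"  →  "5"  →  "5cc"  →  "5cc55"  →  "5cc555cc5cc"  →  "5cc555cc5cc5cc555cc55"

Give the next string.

Rewriting the 21 symbols of 5cc555cc5cc5cc555cc55 one by one yields 5cc 5 5 5cc 5cc 5cc 5 5 5cc 5 5 5cc 5 5 5cc 5cc 5cc 5 5 5cc 5cc; concatenated:

5cc555cc5cc5cc555cc555cc555cc5cc5cc555cc5cc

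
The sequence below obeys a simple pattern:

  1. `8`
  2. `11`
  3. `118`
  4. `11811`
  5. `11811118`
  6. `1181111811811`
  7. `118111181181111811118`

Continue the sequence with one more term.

1181111811811118111181181111811811

From term 3 onward, concatenate the last term with the second-to-last: 11·8 = 118, 118·11 = 11811, …
The next term joins 118111181181111811118 and 1181111811811.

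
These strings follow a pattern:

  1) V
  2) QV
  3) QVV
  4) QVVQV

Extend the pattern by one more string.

This is a Fibonacci-style word recurrence s(k) = s(k−1)·s(k−2): e.g. QV·V = QVV.
Continuing: QVVQV · QVV gives term 5.

QVVQVQVV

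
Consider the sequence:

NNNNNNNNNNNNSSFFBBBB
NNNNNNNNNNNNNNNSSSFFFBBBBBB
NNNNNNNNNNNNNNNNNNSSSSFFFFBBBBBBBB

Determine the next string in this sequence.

The n-th term is 3n+3 N's then n-1 S's then n-1 F's then 2n-2 B's, where the shown terms are n = 3, 4, 5.
For the next term, n = 6, so the run lengths are 21, 5, 5, 10.

NNNNNNNNNNNNNNNNNNNNNSSSSSFFFFFBBBBBBBBBB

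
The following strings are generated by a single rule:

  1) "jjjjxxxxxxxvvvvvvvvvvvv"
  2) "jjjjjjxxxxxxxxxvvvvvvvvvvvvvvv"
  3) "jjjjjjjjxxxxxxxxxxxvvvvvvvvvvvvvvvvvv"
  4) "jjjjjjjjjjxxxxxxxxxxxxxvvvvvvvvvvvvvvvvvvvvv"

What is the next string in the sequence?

jjjjjjjjjjjjxxxxxxxxxxxxxxxvvvvvvvvvvvvvvvvvvvvvvvv

Term n consists of 2n-2 j's, followed by 2n+1 x's, followed by 3n+3 v's, where the shown terms are n = 3, 4, 5, 6.
At n = 7 the blocks have lengths 12, 15, 24.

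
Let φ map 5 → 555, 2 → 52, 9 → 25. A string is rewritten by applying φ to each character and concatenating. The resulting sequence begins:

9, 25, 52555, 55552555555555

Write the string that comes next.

Replace each of the 14 characters of 55552555555555 in place — 555 555 555 555 52 555 555 555 555 555 555 555 555 555 — and concatenate.

55555555555552555555555555555555555555555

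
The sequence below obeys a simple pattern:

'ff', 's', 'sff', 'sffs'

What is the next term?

From term 3 onward, concatenate the last term with the second-to-last: s·ff = sff, sff·s = sffs, …
The next term joins sffs and sff.

sffssff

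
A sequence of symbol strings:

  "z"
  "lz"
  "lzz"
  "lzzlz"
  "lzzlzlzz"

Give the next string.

Each term (from the third on) is the previous term followed by the one before it: term 3 = lz·z = lzz.
So term 6 is lzzlzlzz·lzzlz.

lzzlzlzzlzzlz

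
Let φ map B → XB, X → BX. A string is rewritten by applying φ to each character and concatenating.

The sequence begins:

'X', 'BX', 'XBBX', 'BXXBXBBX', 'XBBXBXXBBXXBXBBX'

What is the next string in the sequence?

BXXBXBBXXBBXBXXBXBBXBXXBBXXBXBBX

Replace each of the 16 characters of XBBXBXXBBXXBXBBX in place — BX XB XB BX XB BX BX XB XB BX BX XB BX XB XB BX — and concatenate.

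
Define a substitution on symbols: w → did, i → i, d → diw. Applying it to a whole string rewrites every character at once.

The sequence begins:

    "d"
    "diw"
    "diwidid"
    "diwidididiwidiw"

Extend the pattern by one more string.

Applying the rule to each of the 15 symbols of diwidididiwidiw gives the pieces diw i did i diw i diw i diw i did i diw i did, which concatenate to the answer.

diwidididiwidiwidiwidididiwidid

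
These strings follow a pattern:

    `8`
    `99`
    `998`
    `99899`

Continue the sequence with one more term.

99899998

This is a Fibonacci-style word recurrence s(k) = s(k−1)·s(k−2): e.g. 99·8 = 998.
The next term joins 99899 and 998.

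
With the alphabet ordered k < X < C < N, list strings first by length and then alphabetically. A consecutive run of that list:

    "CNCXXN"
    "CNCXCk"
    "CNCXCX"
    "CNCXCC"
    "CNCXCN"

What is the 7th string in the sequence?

CNCXNX

Continuing the enumeration 2 steps past CNCXCN: CNCXCN → CNCXNk → (answer).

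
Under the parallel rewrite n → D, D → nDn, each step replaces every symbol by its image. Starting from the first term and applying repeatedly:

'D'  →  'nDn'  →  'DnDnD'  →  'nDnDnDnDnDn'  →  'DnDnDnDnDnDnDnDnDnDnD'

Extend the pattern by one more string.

Replace each of the 21 characters of DnDnDnDnDnDnDnDnDnDnD in place — nDn D nDn D nDn D nDn D nDn D nDn D nDn D nDn D nDn D nDn D nDn — and concatenate.

nDnDnDnDnDnDnDnDnDnDnDnDnDnDnDnDnDnDnDnDnDn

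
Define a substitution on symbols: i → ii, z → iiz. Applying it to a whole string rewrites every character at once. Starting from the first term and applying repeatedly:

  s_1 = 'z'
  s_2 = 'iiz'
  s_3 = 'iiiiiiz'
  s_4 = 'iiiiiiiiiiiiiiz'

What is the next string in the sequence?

iiiiiiiiiiiiiiiiiiiiiiiiiiiiiiz

Applying the rule to each of the 15 symbols of iiiiiiiiiiiiiiz gives the pieces ii ii ii ii ii ii ii ii ii ii ii ii ii ii iiz, which concatenate to the answer.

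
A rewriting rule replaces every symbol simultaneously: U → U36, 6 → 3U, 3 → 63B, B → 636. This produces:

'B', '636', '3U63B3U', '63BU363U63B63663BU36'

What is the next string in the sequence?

3U63B636U3663B3U63BU363U63B6363U63B3U3U63B636U3663B3U

Applying the rule to each of the 20 symbols of 63BU363U63B63663BU36 gives the pieces 3U 63B 636 U36 63B 3U 63B U36 3U 63B 636 3U 63B 3U 3U 63B 636 U36 63B 3U, which concatenate to the answer.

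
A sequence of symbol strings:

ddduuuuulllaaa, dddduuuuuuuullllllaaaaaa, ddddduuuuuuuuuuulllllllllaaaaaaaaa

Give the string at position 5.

Each string has the form d^{n+2} u^{3n+2} l^{3n} a^{3n} (n = 1, 2, …).
For term 5, n = 5, so the run lengths are 7, 17, 15, 15.

ddddddduuuuuuuuuuuuuuuuulllllllllllllllaaaaaaaaaaaaaaa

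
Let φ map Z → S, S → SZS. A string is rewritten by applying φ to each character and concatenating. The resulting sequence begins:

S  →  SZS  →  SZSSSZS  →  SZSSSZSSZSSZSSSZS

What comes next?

Rewriting the 17 symbols of SZSSSZSSZSSZSSSZS one by one yields SZS S SZS SZS SZS S SZS SZS S SZS SZS S SZS SZS SZS S SZS; concatenated:

SZSSSZSSZSSZSSSZSSZSSSZSSZSSSZSSZSSZSSSZS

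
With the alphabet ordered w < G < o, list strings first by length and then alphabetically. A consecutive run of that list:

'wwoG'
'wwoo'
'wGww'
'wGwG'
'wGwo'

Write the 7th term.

wGGG

Advancing 2 positions from wGwo through wGwo → wGGw reaches term 7.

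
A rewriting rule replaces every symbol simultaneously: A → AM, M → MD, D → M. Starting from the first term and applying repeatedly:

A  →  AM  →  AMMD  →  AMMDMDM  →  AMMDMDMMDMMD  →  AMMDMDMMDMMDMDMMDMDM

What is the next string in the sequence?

AMMDMDMMDMMDMDMMDMDMMDMMDMDMMDMMD

Replace each of the 20 characters of AMMDMDMMDMMDMDMMDMDM in place — AM MD MD M MD M MD MD M MD MD M MD M MD MD M MD M MD — and concatenate.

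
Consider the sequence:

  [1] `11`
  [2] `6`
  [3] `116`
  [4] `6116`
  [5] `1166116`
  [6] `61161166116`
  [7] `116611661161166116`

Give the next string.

Each term (from the third on) is the two preceding terms concatenated in order: term 3 = 11·6 = 116.
So term 8 is 61161166116·116611661161166116.

61161166116116611661161166116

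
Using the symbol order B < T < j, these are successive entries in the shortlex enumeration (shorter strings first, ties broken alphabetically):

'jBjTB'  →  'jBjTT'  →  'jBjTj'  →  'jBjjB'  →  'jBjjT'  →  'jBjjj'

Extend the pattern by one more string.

The successor of jBjjj increments the rightmost position that isn't already j and resets every position after it to B.

jTBBB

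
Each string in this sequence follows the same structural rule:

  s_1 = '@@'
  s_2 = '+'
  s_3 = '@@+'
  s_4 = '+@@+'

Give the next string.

@@++@@+

From term 3 onward, concatenate the second-to-last term with the last: @@·+ = @@+, +·@@+ = +@@+, …
Continuing: @@+ · +@@+ gives term 5.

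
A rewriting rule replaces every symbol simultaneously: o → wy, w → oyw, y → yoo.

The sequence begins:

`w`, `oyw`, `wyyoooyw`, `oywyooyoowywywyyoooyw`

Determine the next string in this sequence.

wyyoooywyoowywyyoowywyoywyoooywyoooywyooyoowywywyyoooyw

φ(oywyooyoowywywyyoooyw) expands symbol-by-symbol to wy yoo oyw yoo wy wy yoo wy wy oyw yoo oyw yoo oyw yoo yoo wy wy wy yoo oyw; joining the 21 pieces gives the next term.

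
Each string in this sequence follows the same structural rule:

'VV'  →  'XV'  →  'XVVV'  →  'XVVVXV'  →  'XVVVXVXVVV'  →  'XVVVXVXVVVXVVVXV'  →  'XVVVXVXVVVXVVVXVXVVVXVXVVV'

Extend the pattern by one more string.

From term 3 onward, concatenate the last term with the second-to-last: XV·VV = XVVV, XVVV·XV = XVVVXV, …
Continuing: XVVVXVXVVVXVVVXVXVVVXVXVVV · XVVVXVXVVVXVVVXV gives term 8.

XVVVXVXVVVXVVVXVXVVVXVXVVVXVVVXVXVVVXVVVXV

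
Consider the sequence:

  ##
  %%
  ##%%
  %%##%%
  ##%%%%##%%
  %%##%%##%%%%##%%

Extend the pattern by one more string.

##%%%%##%%%%##%%##%%%%##%%

This is a Fibonacci-style word recurrence s(k) = s(k−2)·s(k−1): e.g. ##·%% = ##%%.
So term 7 is ##%%%%##%%·%%##%%##%%%%##%%.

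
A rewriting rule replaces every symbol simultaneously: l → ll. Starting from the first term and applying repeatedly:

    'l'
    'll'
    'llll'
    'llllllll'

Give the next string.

llllllllllllllll

Apply φ to llllllll symbol by symbol: l→ll, l→ll, l→ll, l→ll, l→ll, l→ll, l→ll, l→ll; joined: ll ll ll ll ll ll ll ll.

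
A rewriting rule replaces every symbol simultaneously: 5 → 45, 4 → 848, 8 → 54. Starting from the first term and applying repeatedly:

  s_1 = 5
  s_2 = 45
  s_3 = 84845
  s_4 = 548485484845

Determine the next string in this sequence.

Rewriting each symbol of 548485484845: 5→45, 4→848, 8→54, 4→848, 8→54, 5→45, 4→848, 8→54, 4→848, 8→54, 4→848, 5→45, which concatenates to 45 848 54 848 54 45 848 54 848 54 848 45.

45848548485445848548485484845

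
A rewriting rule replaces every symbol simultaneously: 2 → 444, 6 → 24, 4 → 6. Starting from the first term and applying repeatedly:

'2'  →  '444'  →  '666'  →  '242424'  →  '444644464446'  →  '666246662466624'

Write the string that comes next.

φ(666246662466624) expands symbol-by-symbol to 24 24 24 444 6 24 24 24 444 6 24 24 24 444 6; joining the 15 pieces gives the next term.

242424444624242444462424244446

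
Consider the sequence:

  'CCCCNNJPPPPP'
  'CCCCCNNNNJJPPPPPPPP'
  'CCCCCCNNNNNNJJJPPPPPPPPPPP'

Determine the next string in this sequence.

CCCCCCCNNNNNNNNJJJJPPPPPPPPPPPPPP

The n-th term is n+3 C's then 2n N's then n J's then 3n+2 P's (n = 1, 2, …).
For the next term, n = 4, so the run lengths are 7, 8, 4, 14.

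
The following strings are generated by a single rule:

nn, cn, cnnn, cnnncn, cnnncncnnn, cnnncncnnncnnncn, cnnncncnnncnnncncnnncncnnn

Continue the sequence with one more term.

cnnncncnnncnnncncnnncncnnncnnncncnnncnnncn

This is a Fibonacci-style word recurrence s(k) = s(k−1)·s(k−2): e.g. cn·nn = cnnn.
So term 8 is cnnncncnnncnnncncnnncncnnn·cnnncncnnncnnncn.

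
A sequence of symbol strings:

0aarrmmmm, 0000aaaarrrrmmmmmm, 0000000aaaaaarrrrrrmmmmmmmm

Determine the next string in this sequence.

Each string has the form 0^{3n-2} a^{2n} r^{2n} m^{2n+2} (n = 1, 2, …).
Setting n = 4 gives 10, 8, 8, 10 characters in each block.

0000000000aaaaaaaarrrrrrrrmmmmmmmmmm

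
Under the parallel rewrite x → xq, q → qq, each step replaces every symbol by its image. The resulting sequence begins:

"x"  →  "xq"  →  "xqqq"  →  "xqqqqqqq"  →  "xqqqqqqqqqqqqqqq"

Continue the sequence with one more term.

φ(xqqqqqqqqqqqqqqq) expands symbol-by-symbol to xq qq qq qq qq qq qq qq qq qq qq qq qq qq qq qq; joining the 16 pieces gives the next term.

xqqqqqqqqqqqqqqqqqqqqqqqqqqqqqqq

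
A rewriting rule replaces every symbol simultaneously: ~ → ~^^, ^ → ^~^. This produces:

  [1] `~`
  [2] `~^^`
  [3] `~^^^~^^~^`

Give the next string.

Rewriting each symbol of ~^^^~^^~^: ~→~^^, ^→^~^, ^→^~^, ^→^~^, ~→~^^, ^→^~^, ^→^~^, ~→~^^, ^→^~^, which concatenates to ~^^ ^~^ ^~^ ^~^ ~^^ ^~^ ^~^ ~^^ ^~^.

~^^^~^^~^^~^~^^^~^^~^~^^^~^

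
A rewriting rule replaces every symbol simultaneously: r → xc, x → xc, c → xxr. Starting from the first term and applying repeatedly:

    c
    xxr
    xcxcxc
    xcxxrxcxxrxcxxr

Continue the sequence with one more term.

Rewriting the 15 symbols of xcxxrxcxxrxcxxr one by one yields xc xxr xc xc xc xc xxr xc xc xc xc xxr xc xc xc; concatenated:

xcxxrxcxcxcxcxxrxcxcxcxcxxrxcxcxc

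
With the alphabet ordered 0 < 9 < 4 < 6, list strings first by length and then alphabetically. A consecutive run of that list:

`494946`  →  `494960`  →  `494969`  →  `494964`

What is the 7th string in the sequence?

494409

Stepping forward 3 times from 494964: 494964 → 494966 → 494400, then the target.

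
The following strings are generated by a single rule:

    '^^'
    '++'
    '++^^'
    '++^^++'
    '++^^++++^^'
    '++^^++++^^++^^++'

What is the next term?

Each term (from the third on) is the previous term followed by the one before it: term 3 = ++·^^ = ++^^.
So term 7 is ++^^++++^^++^^++·++^^++++^^.

++^^++++^^++^^++++^^++++^^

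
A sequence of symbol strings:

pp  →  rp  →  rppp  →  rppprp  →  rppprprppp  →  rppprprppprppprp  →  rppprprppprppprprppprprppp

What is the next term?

From term 3 onward, concatenate the last term with the second-to-last: rp·pp = rppp, rppp·rp = rppprp, …
The next term joins rppprprppprppprprppprprppp and rppprprppprppprp.

rppprprppprppprprppprprppprppprprppprppprp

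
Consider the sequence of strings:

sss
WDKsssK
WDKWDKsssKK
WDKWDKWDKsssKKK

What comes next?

WDKWDKWDKWDKsssKKKK

Each term wraps the previous one in WDK on the left and K on the right.
So the next term is WDK·WDKWDKWDKsssKKK·K.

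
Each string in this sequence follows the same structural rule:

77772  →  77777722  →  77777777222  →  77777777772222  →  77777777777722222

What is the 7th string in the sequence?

77777777777777772222222

The n-th term is 2n 7's then n-1 2's, where the shown terms are n = 2, 3, 4, 5, 6.
At n = 8 the blocks have lengths 16, 7.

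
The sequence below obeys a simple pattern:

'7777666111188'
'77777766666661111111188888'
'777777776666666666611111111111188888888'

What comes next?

Term n consists of 2n+2 7's, followed by 4n-1 6's, followed by 4n 1's, followed by 3n-1 8's (n = 1, 2, …).
At n = 4 the blocks have lengths 10, 15, 16, 11.

7777777777666666666666666111111111111111188888888888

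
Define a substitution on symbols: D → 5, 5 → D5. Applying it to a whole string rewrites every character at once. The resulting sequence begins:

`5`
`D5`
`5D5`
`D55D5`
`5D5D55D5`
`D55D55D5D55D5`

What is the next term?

Replace each of the 13 characters of D55D55D5D55D5 in place — 5 D5 D5 5 D5 D5 5 D5 5 D5 D5 5 D5 — and concatenate.

5D5D55D5D55D55D5D55D5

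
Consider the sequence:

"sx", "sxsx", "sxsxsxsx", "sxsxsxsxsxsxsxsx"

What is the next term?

s(k+1) = s(k)·s(k) — each term doubles the last.
Doubling sxsxsxsxsxsxsxsx:

sxsxsxsxsxsxsxsxsxsxsxsxsxsxsxsx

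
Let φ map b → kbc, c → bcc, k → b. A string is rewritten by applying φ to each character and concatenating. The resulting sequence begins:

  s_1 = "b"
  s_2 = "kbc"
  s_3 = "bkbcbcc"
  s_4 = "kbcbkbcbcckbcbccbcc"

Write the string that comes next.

bkbcbcckbcbkbcbcckbcbccbccbkbcbcckbcbccbcckbcbccbcc

Applying the rule to each of the 19 symbols of kbcbkbcbcckbcbccbcc gives the pieces b kbc bcc kbc b kbc bcc kbc bcc bcc b kbc bcc kbc bcc bcc kbc bcc bcc, which concatenate to the answer.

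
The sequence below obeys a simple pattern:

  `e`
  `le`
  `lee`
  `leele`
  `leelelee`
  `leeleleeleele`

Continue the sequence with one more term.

leeleleeleeleleelelee

From term 3 onward, concatenate the last term with the second-to-last: le·e = lee, lee·le = leele, …
The next term joins leeleleeleele and leelelee.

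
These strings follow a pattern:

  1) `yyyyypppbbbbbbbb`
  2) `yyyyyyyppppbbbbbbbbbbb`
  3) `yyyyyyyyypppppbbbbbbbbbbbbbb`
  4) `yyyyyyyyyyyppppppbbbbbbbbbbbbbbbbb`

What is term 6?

yyyyyyyyyyyyyyyppppppppbbbbbbbbbbbbbbbbbbbbbbb

Reading off run lengths: y runs 5, 7, 9, 11; p runs 3, 4, 5, 6; b runs 8, 11, 14, 17 — each is linear in n, where the shown terms are n = 2, 3, 4, 5.
At n = 7 the blocks have lengths 15, 8, 23.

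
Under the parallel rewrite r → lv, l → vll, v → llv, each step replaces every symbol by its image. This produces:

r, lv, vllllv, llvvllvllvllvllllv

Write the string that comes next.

Rewriting the 18 symbols of llvvllvllvllvllllv one by one yields vll vll llv llv vll vll llv vll vll llv vll vll llv vll vll vll vll llv; concatenated:

vllvllllvllvvllvllllvvllvllllvvllvllllvvllvllvllvllllv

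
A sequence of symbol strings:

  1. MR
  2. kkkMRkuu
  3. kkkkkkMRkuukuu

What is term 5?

kkkkkkkkkkkkMRkuukuukuukuu

s(k+1) = kkk·s(k)·kuu, so each term gains kkk as a prefix and kuu as a suffix.
From kkkkkkMRkuukuu, 2 further steps: kkkkkkMRkuukuu → kkkkkkkkkMRkuukuukuu → (answer).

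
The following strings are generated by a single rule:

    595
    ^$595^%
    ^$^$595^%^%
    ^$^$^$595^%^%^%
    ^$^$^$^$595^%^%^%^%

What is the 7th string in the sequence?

^$^$^$^$^$^$595^%^%^%^%^%^%

Every step adds ^$ to the front and ^% to the end of the previous string.
From ^$^$^$^$595^%^%^%^%, 2 further steps: ^$^$^$^$595^%^%^%^% → ^$^$^$^$^$595^%^%^%^%^% → (answer).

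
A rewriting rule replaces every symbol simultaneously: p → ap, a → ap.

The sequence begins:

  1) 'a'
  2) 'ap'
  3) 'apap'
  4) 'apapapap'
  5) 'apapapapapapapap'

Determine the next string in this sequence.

φ(apapapapapapapap) expands symbol-by-symbol to ap ap ap ap ap ap ap ap ap ap ap ap ap ap ap ap; joining the 16 pieces gives the next term.

apapapapapapapapapapapapapapapap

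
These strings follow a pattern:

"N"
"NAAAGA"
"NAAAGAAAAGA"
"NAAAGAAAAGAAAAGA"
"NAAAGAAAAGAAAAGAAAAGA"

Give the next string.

Each term is the previous one with AAAGA appended.
One more step from NAAAGAAAAGAAAAGAAAAGA gives the answer.

NAAAGAAAAGAAAAGAAAAGAAAAGA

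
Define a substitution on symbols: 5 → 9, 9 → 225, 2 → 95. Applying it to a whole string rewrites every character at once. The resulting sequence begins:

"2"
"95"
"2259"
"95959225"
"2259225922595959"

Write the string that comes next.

Applying the rule to each of the 16 symbols of 2259225922595959 gives the pieces 95 95 9 225 95 95 9 225 95 95 9 225 9 225 9 225, which concatenate to the answer.

95959225959592259595922592259225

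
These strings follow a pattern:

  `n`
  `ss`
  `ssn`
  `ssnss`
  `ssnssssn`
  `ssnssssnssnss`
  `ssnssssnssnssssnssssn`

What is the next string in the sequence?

ssnssssnssnssssnssssnssnssssnssnss

This is a Fibonacci-style word recurrence s(k) = s(k−1)·s(k−2): e.g. ss·n = ssn.
Continuing: ssnssssnssnssssnssssn · ssnssssnssnss gives term 8.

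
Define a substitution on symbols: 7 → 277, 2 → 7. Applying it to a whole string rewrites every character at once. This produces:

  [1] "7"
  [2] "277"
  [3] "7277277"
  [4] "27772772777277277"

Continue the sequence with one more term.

72772772777277277727727727772772777277277

Replace each of the 17 characters of 27772772777277277 in place — 7 277 277 277 7 277 277 7 277 277 277 7 277 277 7 277 277 — and concatenate.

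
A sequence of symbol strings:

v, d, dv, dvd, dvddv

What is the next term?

dvddvdvd

Each term (from the third on) is the previous term followed by the one before it: term 3 = d·v = dv.
Continuing: dvddv · dvd gives term 6.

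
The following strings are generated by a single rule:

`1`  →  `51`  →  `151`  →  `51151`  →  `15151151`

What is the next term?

Each term (from the third on) is the two preceding terms concatenated in order: term 3 = 1·51 = 151.
Continuing: 51151 · 15151151 gives term 6.

5115115151151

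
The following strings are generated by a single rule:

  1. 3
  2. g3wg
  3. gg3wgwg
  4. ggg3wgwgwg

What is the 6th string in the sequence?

ggggg3wgwgwgwgwg

s(k+1) = g·s(k)·wg, so each term gains g as a prefix and wg as a suffix.
From ggg3wgwgwg, 2 further steps: ggg3wgwgwg → gggg3wgwgwgwg → (answer).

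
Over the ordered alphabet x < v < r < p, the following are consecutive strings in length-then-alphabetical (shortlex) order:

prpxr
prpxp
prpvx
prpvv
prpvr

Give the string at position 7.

Continuing the enumeration 2 steps past prpvr: prpvr → prpvp → (answer).

prprx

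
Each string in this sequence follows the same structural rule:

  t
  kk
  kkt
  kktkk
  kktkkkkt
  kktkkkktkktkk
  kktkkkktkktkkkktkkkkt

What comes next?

kktkkkktkktkkkktkkkktkktkkkktkktkk

Each term (from the third on) is the previous term followed by the one before it: term 3 = kk·t = kkt.
The next term joins kktkkkktkktkkkktkkkkt and kktkkkktkktkk.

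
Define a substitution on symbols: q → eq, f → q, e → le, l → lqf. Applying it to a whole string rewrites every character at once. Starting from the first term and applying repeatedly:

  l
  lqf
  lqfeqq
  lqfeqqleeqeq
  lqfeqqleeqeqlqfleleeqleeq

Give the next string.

lqfeqqleeqeqlqfleleeqleeqlqfeqqlqflelqfleleeqlqfleleeq

Replace each of the 25 characters of lqfeqqleeqeqlqfleleeqleeq in place — lqf eq q le eq eq lqf le le eq le eq lqf eq q lqf le lqf le le eq lqf le le eq — and concatenate.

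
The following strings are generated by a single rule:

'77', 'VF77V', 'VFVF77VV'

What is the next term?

VFVFVF77VVV

Each term wraps the previous one in VF on the left and V on the right.
So the next term is VF·VFVF77VV·V.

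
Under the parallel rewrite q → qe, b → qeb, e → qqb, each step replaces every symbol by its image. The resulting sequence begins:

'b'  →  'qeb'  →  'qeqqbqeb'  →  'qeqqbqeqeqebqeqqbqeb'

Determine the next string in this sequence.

Rewriting the 20 symbols of qeqqbqeqeqebqeqqbqeb one by one yields qe qqb qe qe qeb qe qqb qe qqb qe qqb qeb qe qqb qe qe qeb qe qqb qeb; concatenated:

qeqqbqeqeqebqeqqbqeqqbqeqqbqebqeqqbqeqeqebqeqqbqeb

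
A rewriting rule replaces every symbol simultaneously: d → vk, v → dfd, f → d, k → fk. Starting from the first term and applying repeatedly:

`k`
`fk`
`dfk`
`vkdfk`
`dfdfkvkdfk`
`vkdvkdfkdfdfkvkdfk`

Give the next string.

dfdfkvkdfdfkvkdfkvkdvkdfkdfdfkvkdfk

Applying the rule to each of the 18 symbols of vkdvkdfkdfdfkvkdfk gives the pieces dfd fk vk dfd fk vk d fk vk d vk d fk dfd fk vk d fk, which concatenate to the answer.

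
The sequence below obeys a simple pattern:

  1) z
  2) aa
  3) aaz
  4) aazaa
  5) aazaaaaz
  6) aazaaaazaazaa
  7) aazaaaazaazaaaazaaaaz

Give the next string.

This is a Fibonacci-style word recurrence s(k) = s(k−1)·s(k−2): e.g. aa·z = aaz.
Continuing: aazaaaazaazaaaazaaaaz · aazaaaazaazaa gives term 8.

aazaaaazaazaaaazaaaazaazaaaazaazaa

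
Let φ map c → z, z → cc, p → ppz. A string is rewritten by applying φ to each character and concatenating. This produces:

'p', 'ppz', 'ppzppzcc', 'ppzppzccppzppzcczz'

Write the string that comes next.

φ(ppzppzccppzppzcczz) expands symbol-by-symbol to ppz ppz cc ppz ppz cc z z ppz ppz cc ppz ppz cc z z cc cc; joining the 18 pieces gives the next term.

ppzppzccppzppzcczzppzppzccppzppzcczzcccc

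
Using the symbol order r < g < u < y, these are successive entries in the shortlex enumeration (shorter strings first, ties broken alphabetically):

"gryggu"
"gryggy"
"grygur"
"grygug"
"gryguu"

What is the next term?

gryguy

The successor of gryguu increments the rightmost position that isn't already y and resets every position after it to r.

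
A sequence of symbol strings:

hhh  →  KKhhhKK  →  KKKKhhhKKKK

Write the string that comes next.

Every step adds KK to the front and KK to the end of the previous string.
One more step from KKKKhhhKKKK gives the answer.

KKKKKKhhhKKKKKK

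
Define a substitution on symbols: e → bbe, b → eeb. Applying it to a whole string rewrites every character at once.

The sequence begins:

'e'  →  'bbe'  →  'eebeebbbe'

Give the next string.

bbebbeeebbbebbeeebeebeebbbe

Rewriting each symbol of eebeebbbe: e→bbe, e→bbe, b→eeb, e→bbe, e→bbe, b→eeb, b→eeb, b→eeb, e→bbe, which concatenates to bbe bbe eeb bbe bbe eeb eeb eeb bbe.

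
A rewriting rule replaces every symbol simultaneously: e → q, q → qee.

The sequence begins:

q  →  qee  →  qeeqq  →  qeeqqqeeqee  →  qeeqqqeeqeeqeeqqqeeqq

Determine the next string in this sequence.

Rewriting the 21 symbols of qeeqqqeeqeeqeeqqqeeqq one by one yields qee q q qee qee qee q q qee q q qee q q qee qee qee q q qee qee; concatenated:

qeeqqqeeqeeqeeqqqeeqqqeeqqqeeqeeqeeqqqeeqee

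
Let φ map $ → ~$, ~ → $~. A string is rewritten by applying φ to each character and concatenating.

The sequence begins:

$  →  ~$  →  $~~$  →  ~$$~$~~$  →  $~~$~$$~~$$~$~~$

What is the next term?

φ($~~$~$$~~$$~$~~$) expands symbol-by-symbol to ~$ $~ $~ ~$ $~ ~$ ~$ $~ $~ ~$ ~$ $~ ~$ $~ $~ ~$; joining the 16 pieces gives the next term.

~$$~$~~$$~~$~$$~$~~$~$$~~$$~$~~$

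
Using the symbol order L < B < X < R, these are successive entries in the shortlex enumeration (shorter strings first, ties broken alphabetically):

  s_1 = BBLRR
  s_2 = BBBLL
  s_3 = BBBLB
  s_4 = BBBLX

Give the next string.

BBBLR

Treat BBBLX as a base-4 numeral over the given alphabet and add one, carrying through any trailing R's.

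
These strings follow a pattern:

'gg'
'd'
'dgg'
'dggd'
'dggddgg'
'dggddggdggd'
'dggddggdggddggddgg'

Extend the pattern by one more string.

From term 3 onward, concatenate the last term with the second-to-last: d·gg = dgg, dgg·d = dggd, …
The next term joins dggddggdggddggddgg and dggddggdggd.

dggddggdggddggddggdggddggdggd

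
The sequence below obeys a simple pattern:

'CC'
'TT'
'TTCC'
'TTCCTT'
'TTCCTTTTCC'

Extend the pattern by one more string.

TTCCTTTTCCTTCCTT

This is a Fibonacci-style word recurrence s(k) = s(k−1)·s(k−2): e.g. TT·CC = TTCC.
So term 6 is TTCCTTTTCC·TTCCTT.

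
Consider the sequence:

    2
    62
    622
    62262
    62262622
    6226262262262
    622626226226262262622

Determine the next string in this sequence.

6226262262262622626226226262262262

From term 3 onward, concatenate the last term with the second-to-last: 62·2 = 622, 622·62 = 62262, …
Continuing: 622626226226262262622 · 6226262262262 gives term 8.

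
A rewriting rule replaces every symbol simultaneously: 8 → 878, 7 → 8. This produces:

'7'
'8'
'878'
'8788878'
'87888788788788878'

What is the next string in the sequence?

φ(87888788788788878) expands symbol-by-symbol to 878 8 878 878 878 8 878 878 8 878 878 8 878 878 878 8 878; joining the 17 pieces gives the next term.

87888788788788878878887887888788788788878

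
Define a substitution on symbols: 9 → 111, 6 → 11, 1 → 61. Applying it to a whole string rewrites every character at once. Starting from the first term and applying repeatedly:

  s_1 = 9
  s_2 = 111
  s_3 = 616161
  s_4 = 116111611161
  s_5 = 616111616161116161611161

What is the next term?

φ(616111616161116161611161) expands symbol-by-symbol to 11 61 11 61 61 61 11 61 11 61 11 61 61 61 11 61 11 61 11 61 61 61 11 61; joining the 24 pieces gives the next term.

116111616161116111611161616111611161116161611161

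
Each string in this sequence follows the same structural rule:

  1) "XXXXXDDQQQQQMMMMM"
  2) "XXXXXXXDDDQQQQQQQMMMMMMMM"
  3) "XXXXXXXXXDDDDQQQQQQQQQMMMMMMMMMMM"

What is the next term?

Term n consists of 2n+1 X's, followed by n D's, followed by 2n+1 Q's, followed by 3n-1 M's, where the shown terms are n = 2, 3, 4.
For the next term, n = 5, so the run lengths are 11, 5, 11, 14.

XXXXXXXXXXXDDDDDQQQQQQQQQQQMMMMMMMMMMMMMM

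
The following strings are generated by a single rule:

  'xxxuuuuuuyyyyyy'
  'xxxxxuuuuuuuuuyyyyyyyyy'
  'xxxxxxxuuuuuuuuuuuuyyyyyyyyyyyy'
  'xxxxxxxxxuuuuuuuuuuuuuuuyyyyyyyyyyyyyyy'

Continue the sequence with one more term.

Reading off run lengths: x runs 3, 5, 7, 9; u runs 6, 9, 12, 15; y runs 6, 9, 12, 15 — each is linear in n, where the shown terms are n = 2, 3, 4, 5.
At n = 6 the blocks have lengths 11, 18, 18.

xxxxxxxxxxxuuuuuuuuuuuuuuuuuuyyyyyyyyyyyyyyyyyy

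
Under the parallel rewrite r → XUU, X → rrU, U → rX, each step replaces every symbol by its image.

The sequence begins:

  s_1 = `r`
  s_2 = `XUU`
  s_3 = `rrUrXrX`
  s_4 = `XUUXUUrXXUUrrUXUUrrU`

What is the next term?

Rewriting the 20 symbols of XUUXUUrXXUUrrUXUUrrU one by one yields rrU rX rX rrU rX rX XUU rrU rrU rX rX XUU XUU rX rrU rX rX XUU XUU rX; concatenated:

rrUrXrXrrUrXrXXUUrrUrrUrXrXXUUXUUrXrrUrXrXXUUXUUrX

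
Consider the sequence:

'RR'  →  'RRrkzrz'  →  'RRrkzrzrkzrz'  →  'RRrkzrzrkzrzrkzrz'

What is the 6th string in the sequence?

Every step adds rkzrz to the end: s(k+1) = s(k)·rkzrz.
From RRrkzrzrkzrzrkzrz, 2 further steps: RRrkzrzrkzrzrkzrz → RRrkzrzrkzrzrkzrzrkzrz → (answer).

RRrkzrzrkzrzrkzrzrkzrzrkzrz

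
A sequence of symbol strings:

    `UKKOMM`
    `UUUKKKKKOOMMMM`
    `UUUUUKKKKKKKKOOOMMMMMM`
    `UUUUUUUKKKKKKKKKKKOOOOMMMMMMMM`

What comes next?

UUUUUUUUUKKKKKKKKKKKKKKOOOOOMMMMMMMMMM

The n-th term is 2n-1 U's then 3n-1 K's then n O's then 2n M's (n = 1, 2, …).
At n = 5 the blocks have lengths 9, 14, 5, 10.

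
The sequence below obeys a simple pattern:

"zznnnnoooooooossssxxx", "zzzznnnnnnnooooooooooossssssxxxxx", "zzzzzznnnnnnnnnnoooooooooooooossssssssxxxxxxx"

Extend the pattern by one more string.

Term n consists of 2n-2 z's, followed by 3n-2 n's, followed by 3n+2 o's, followed by 2n s's, followed by 2n-1 x's, where the shown terms are n = 2, 3, 4.
At n = 5 the blocks have lengths 8, 13, 17, 10, 9.

zzzzzzzznnnnnnnnnnnnnooooooooooooooooossssssssssxxxxxxxxx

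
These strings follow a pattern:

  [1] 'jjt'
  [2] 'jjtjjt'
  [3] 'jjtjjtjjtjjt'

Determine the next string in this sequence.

Every step duplicates the string.
Doubling jjtjjtjjtjjt:

jjtjjtjjtjjtjjtjjtjjtjjt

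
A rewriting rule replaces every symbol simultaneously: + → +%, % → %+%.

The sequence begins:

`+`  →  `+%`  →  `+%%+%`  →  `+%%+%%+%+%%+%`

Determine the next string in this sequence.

+%%+%%+%+%%+%%+%+%%+%+%%+%%+%+%%+%

φ(+%%+%%+%+%%+%) expands symbol-by-symbol to +% %+% %+% +% %+% %+% +% %+% +% %+% %+% +% %+%; joining the 13 pieces gives the next term.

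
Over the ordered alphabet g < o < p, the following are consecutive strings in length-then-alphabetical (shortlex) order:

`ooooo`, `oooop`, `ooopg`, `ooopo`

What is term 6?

Advancing 2 positions from ooopo through ooopo → ooopp reaches term 6.

oopgg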